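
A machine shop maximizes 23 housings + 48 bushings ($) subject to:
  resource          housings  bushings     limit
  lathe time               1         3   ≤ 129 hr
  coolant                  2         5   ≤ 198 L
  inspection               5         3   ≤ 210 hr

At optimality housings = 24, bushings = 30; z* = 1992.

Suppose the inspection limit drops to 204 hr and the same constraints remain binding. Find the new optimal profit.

1986

At the optimum: lathe time uses 114 of 129 (slack = 15); coolant uses 198 of 198 (binding); inspection uses 210 of 210 (binding).
Slack constraints have shadow price 0 (complementary slackness).
From A_Bᵀ y = c: 2·y_coolant + 5·y_inspection = 23; 5·y_coolant + 3·y_inspection = 48.
Solving: y_coolant = 9, y_inspection = 1.
Δz = y_inspection·Δb = 1 × (-6) = -6, so new z* = 1992 − 6 = 1986.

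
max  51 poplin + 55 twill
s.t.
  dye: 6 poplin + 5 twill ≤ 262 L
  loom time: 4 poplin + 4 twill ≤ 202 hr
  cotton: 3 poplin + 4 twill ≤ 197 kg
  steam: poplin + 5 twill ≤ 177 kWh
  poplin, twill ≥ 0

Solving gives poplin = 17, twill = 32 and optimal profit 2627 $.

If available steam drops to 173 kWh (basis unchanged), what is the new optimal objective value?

2615

At the optimum: dye uses 262 of 262 (binding); loom time uses 196 of 202 (slack = 6); cotton uses 179 of 197 (slack = 18); steam uses 177 of 177 (binding).
By complementary slackness, y = 0 for the non-binding constraints.
Dual feasibility on the basic columns requires 6·y_dye + 1·y_steam = 51, 5·y_dye + 5·y_steam = 55.
Solving: y_dye = 8, y_steam = 3.
Δz = y_steam·Δb = 3 × (-4) = -12, so new z* = 2627 − 12 = 2615.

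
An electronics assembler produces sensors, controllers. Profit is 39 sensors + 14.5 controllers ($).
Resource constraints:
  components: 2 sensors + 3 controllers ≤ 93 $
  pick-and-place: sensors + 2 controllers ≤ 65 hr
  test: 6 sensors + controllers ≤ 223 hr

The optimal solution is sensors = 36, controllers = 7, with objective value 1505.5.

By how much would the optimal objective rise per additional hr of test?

Check each constraint at x*: components 93/93 (tight); pick-and-place 50/65 (slack 15); test 223/223 (tight).
Slack constraints have shadow price 0 (complementary slackness).
Dual feasibility on the basic columns requires 2·y_components + 6·y_test = 39, 3·y_components + 1·y_test = 14.5.
→ y_components = 3 and y_test = 5.5.
Shadow price of test = 5.5.

5.5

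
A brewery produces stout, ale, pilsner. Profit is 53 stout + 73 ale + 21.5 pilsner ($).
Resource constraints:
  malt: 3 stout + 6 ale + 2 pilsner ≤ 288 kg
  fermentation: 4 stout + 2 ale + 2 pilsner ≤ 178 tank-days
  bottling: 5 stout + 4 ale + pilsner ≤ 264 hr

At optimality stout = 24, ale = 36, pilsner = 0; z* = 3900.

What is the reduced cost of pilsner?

At the optimum: malt uses 288 of 288 (binding); fermentation uses 168 of 178 (slack = 10); bottling uses 264 of 264 (binding).
By complementary slackness, y = 0 for the non-binding constraint.
The binding rows give the dual system: 3·y_malt + 5·y_bottling = 53 and 6·y_malt + 4·y_bottling = 73.
Solving: y_malt = 8.5, y_bottling = 5.5.
Reduced cost of pilsner: c₃ − yᵀa₃ = 21.5 − (8.5·2 + 5.5·1) = 21.5 − 22.5 = -1.

-1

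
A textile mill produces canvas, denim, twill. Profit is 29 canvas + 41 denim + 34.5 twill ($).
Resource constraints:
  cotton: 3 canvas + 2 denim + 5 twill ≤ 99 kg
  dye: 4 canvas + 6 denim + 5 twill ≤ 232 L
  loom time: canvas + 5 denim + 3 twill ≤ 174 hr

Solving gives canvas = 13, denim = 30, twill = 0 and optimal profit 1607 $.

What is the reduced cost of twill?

Binding: cotton and dye. Non-binding: loom time (11 unused).
By complementary slackness, y = 0 for the non-binding constraint.
The binding rows give the dual system: 3·y_cotton + 4·y_dye = 29 and 2·y_cotton + 6·y_dye = 41.
→ y_cotton = 1 and y_dye = 6.5.
Reduced cost of twill: c₃ − yᵀa₃ = 34.5 − (1·5 + 6.5·5) = 34.5 − 37.5 = -3.

-3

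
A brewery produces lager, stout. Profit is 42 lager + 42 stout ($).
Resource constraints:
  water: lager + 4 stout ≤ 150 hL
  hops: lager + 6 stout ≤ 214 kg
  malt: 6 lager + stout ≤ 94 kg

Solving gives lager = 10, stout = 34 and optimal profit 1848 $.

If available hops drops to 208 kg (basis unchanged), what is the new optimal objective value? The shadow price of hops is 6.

1812

Δb = -6, so new z* = 1848 + (6)·(-6) = 1848 − 36 = 1812.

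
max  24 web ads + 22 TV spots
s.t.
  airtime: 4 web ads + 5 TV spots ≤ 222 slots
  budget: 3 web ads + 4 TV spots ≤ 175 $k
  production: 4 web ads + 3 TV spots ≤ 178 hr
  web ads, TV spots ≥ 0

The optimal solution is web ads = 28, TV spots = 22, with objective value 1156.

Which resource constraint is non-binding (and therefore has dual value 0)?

budget

airtime: 222/222 (binding)
budget: 172/175 (slack 3)
production: 178/178 (binding)
By complementary slackness, a constraint with positive slack has shadow price 0 → budget.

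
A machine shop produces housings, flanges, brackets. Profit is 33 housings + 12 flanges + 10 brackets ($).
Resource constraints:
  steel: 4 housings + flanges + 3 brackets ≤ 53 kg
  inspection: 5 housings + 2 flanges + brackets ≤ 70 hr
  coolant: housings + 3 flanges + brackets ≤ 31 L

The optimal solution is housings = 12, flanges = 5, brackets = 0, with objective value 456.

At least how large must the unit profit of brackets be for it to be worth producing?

11

Check each constraint at x*: steel 53/53 (tight); inspection 70/70 (tight); coolant 27/31 (slack 4).
By complementary slackness, y = 0 for the non-binding constraint.
Dual feasibility on the basic columns requires 4·y_steel + 5·y_inspection = 33, 1·y_steel + 2·y_inspection = 12.
→ y_steel = 2 and y_inspection = 5.
brackets enters the basis when its profit ≥ yᵀa₃ = 2·3 + 5·1 = 11.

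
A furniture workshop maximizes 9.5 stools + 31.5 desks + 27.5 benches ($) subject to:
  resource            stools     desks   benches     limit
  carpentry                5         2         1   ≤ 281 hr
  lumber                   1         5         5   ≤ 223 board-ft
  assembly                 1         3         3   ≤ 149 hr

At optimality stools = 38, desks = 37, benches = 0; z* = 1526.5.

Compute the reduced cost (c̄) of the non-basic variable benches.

-4

Binding: lumber and assembly. Non-binding: carpentry (17 unused).
Since carpentry is not tight, its dual is 0.
From A_Bᵀ y = c: 1·y_lumber + 1·y_assembly = 9.5; 5·y_lumber + 3·y_assembly = 31.5.
→ y_lumber = 1.5 and y_assembly = 8.
Reduced cost of benches: c₃ − yᵀa₃ = 27.5 − (1.5·5 + 8·3) = 27.5 − 31.5 = -4.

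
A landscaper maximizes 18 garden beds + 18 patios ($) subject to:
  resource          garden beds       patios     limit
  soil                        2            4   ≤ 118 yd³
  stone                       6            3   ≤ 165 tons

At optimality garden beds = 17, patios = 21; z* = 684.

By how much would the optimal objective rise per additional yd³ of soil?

Both soil and stone are binding at x*.
From A_Bᵀ y = c: 2·y_soil + 6·y_stone = 18; 4·y_soil + 3·y_stone = 18.
This yields shadow prices y_soil = 3, y_stone = 2.
Shadow price of soil = 3.

3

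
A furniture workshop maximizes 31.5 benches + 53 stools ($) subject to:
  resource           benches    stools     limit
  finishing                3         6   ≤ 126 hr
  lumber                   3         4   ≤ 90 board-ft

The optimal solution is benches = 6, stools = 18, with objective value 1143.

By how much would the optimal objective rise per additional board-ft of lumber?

5

At the optimum: finishing uses 126 of 126 (binding); lumber uses 90 of 90 (binding).
Dual feasibility on the basic columns requires 3·y_finishing + 3·y_lumber = 31.5, 6·y_finishing + 4·y_lumber = 53.
→ y_finishing = 5.5 and y_lumber = 5.
Shadow price of lumber = 5.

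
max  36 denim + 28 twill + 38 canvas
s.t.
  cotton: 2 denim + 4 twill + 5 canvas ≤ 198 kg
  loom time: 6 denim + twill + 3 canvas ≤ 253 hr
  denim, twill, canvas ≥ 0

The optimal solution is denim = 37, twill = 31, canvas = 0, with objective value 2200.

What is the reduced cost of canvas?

-4

Both cotton and loom time are binding at x*.
From A_Bᵀ y = c: 2·y_cotton + 6·y_loom time = 36; 4·y_cotton + 1·y_loom time = 28.
This yields shadow prices y_cotton = 6, y_loom time = 4.
Reduced cost of canvas: c₃ − yᵀa₃ = 38 − (6·5 + 4·3) = 38 − 42 = -4.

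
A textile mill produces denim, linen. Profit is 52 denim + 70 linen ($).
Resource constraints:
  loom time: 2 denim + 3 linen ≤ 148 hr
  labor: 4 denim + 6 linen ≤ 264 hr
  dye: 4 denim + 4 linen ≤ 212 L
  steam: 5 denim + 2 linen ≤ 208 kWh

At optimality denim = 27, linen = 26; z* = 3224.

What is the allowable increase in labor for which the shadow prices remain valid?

Binding constraints: labor, dye. The basis is B = [[4,6],[4,4]] with det -8.
Per unit increase in labor, x* moves by d = (-0.5, 0.5).
The basis stays optimal until loom time becomes binding; allowable increase = 32 hr.

32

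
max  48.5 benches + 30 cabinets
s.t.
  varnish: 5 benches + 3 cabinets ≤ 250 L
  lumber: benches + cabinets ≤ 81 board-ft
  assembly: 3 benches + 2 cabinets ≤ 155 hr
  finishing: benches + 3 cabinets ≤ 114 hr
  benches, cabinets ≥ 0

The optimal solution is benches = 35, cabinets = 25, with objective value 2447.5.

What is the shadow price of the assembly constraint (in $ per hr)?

4.5

Check each constraint at x*: varnish 250/250 (tight); lumber 60/81 (slack 21); assembly 155/155 (tight); finishing 110/114 (slack 4).
Slack constraints have shadow price 0 (complementary slackness).
The binding rows give the dual system: 5·y_varnish + 3·y_assembly = 48.5 and 3·y_varnish + 2·y_assembly = 30.
→ y_varnish = 7 and y_assembly = 4.5.
Shadow price of assembly = 4.5.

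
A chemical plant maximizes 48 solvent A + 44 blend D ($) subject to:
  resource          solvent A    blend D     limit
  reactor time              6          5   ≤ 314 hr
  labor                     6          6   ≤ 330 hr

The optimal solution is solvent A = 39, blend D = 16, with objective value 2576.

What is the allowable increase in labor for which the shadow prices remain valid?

Binding constraints: reactor time, labor. The basis is B = [[6,5],[6,6]] with det 6.
Per unit increase in labor, x* moves by d = (-0.8333, 1).
The basis stays optimal until solvent A reaches 0; allowable increase = 46.8 hr.

46.8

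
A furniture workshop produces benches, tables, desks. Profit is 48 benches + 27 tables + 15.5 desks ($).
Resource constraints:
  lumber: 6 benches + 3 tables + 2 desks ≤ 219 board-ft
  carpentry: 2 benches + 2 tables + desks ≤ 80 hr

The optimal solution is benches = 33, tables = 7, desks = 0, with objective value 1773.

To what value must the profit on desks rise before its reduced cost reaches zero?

At the optimum: lumber uses 219 of 219 (binding); carpentry uses 80 of 80 (binding).
Dual feasibility on the basic columns requires 6·y_lumber + 2·y_carpentry = 48, 3·y_lumber + 2·y_carpentry = 27.
→ y_lumber = 7 and y_carpentry = 3.
desks enters the basis when its profit ≥ yᵀa₃ = 7·2 + 3·1 = 17.

17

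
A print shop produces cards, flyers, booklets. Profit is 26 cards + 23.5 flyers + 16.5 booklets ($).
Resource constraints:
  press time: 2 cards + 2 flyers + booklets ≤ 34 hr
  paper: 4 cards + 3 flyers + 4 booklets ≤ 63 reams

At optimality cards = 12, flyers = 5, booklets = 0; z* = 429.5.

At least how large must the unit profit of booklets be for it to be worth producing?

At the optimum: press time uses 34 of 34 (binding); paper uses 63 of 63 (binding).
The binding rows give the dual system: 2·y_press time + 4·y_paper = 26 and 2·y_press time + 3·y_paper = 23.5.
This yields shadow prices y_press time = 8, y_paper = 2.5.
booklets enters the basis when its profit ≥ yᵀa₃ = 8·1 + 2.5·4 = 18.

18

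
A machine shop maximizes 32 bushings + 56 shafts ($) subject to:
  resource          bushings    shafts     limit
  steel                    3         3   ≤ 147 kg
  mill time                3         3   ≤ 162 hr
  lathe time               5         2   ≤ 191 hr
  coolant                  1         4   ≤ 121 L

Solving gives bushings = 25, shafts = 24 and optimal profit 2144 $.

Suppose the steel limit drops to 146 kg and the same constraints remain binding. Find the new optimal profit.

2136

Check each constraint at x*: steel 147/147 (tight); mill time 147/162 (slack 15); lathe time 173/191 (slack 18); coolant 121/121 (tight).
Since mill time, lathe time are not tight, their duals are 0.
From A_Bᵀ y = c: 3·y_steel + 1·y_coolant = 32; 3·y_steel + 4·y_coolant = 56.
Solving: y_steel = 8, y_coolant = 8.
Δz = y_steel·Δb = 8 × (-1) = -8, so new z* = 2144 − 8 = 2136.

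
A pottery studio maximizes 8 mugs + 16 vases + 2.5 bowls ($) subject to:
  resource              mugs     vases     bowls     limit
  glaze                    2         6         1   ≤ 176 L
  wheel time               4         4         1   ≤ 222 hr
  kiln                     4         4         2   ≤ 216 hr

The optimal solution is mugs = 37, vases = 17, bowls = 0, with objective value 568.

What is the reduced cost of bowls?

Binding: glaze and kiln. Non-binding: wheel time (6 unused).
By complementary slackness, y = 0 for the non-binding constraint.
Dual feasibility on the basic columns requires 2·y_glaze + 4·y_kiln = 8, 6·y_glaze + 4·y_kiln = 16.
Solving: y_glaze = 2, y_kiln = 1.
Reduced cost of bowls: c₃ − yᵀa₃ = 2.5 − (2·1 + 1·2) = 2.5 − 4 = -1.5.

-1.5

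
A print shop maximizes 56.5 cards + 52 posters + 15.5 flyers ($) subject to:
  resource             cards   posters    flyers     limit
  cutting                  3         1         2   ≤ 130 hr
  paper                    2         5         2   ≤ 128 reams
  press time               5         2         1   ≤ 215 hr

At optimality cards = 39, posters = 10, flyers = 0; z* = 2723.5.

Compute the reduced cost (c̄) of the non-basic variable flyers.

Binding: paper and press time. Non-binding: cutting (3 unused).
By complementary slackness, y = 0 for the non-binding constraint.
Dual feasibility on the basic columns requires 2·y_paper + 5·y_press time = 56.5, 5·y_paper + 2·y_press time = 52.
Solving: y_paper = 7, y_press time = 8.5.
Reduced cost of flyers: c₃ − yᵀa₃ = 15.5 − (7·2 + 8.5·1) = 15.5 − 22.5 = -7.

-7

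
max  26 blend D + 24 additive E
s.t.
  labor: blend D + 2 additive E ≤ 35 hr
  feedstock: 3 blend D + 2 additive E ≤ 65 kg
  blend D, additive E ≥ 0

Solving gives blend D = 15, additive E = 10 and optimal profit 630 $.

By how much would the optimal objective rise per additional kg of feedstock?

7

Both labor and feedstock are binding at x*.
The binding rows give the dual system: 1·y_labor + 3·y_feedstock = 26 and 2·y_labor + 2·y_feedstock = 24.
→ y_labor = 5 and y_feedstock = 7.
Shadow price of feedstock = 7.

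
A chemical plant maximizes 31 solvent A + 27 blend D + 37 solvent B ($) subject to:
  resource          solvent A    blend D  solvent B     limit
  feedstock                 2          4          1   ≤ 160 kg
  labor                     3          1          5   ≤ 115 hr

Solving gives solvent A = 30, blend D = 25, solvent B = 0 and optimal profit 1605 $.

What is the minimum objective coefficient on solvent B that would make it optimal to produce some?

40

Check each constraint at x*: feedstock 160/160 (tight); labor 115/115 (tight).
From A_Bᵀ y = c: 2·y_feedstock + 3·y_labor = 31; 4·y_feedstock + 1·y_labor = 27.
This yields shadow prices y_feedstock = 5, y_labor = 7.
solvent B enters the basis when its profit ≥ yᵀa₃ = 5·1 + 7·5 = 40.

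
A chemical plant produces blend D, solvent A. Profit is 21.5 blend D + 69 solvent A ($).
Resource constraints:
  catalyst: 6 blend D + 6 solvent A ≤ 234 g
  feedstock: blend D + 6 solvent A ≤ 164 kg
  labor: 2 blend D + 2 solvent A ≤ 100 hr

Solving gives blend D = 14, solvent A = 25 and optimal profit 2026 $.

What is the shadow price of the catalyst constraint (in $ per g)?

2

Binding: catalyst and feedstock. Non-binding: labor (22 unused).
By complementary slackness, y = 0 for the non-binding constraint.
The binding rows give the dual system: 6·y_catalyst + 1·y_feedstock = 21.5 and 6·y_catalyst + 6·y_feedstock = 69.
Solving: y_catalyst = 2, y_feedstock = 9.5.
Shadow price of catalyst = 2.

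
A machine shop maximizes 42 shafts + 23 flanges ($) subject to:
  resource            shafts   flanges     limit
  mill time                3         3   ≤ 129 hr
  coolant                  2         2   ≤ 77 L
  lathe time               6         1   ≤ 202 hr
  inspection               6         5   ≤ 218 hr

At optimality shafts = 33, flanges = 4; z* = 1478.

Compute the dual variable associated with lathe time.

3

Binding: lathe time and inspection. Non-binding: mill time (18 unused), coolant (3 unused).
Since mill time, coolant are not tight, their duals are 0.
From A_Bᵀ y = c: 6·y_lathe time + 6·y_inspection = 42; 1·y_lathe time + 5·y_inspection = 23.
Solving: y_lathe time = 3, y_inspection = 4.
Shadow price of lathe time = 3.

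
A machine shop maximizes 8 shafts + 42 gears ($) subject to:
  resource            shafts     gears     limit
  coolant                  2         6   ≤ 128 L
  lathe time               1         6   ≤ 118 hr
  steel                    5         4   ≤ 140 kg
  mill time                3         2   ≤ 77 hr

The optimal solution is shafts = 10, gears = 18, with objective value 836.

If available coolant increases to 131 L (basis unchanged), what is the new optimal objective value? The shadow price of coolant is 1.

Δb = 3, so new z* = 836 + (1)·(3) = 836 + 3 = 839.

839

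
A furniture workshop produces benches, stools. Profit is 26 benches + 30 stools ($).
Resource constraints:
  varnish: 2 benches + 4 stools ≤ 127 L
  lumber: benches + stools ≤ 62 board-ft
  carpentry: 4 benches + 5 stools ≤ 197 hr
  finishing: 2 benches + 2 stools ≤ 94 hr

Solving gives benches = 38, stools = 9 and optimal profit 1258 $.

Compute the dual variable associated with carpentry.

Check each constraint at x*: varnish 112/127 (slack 15); lumber 47/62 (slack 15); carpentry 197/197 (tight); finishing 94/94 (tight).
Slack constraints have shadow price 0 (complementary slackness).
Dual feasibility on the basic columns requires 4·y_carpentry + 2·y_finishing = 26, 5·y_carpentry + 2·y_finishing = 30.
Solving: y_carpentry = 4, y_finishing = 5.
Shadow price of carpentry = 4.

4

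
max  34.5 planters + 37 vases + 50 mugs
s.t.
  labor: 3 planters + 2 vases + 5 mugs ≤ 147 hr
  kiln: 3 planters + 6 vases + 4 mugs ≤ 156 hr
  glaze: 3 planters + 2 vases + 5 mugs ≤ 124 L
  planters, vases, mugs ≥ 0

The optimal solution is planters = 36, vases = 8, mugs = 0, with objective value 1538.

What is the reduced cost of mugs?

Binding: kiln and glaze. Non-binding: labor (23 unused).
By complementary slackness, y = 0 for the non-binding constraint.
Dual feasibility on the basic columns requires 3·y_kiln + 3·y_glaze = 34.5, 6·y_kiln + 2·y_glaze = 37.
Solving: y_kiln = 3.5, y_glaze = 8.
Reduced cost of mugs: c₃ − yᵀa₃ = 50 − (3.5·4 + 8·5) = 50 − 54 = -4.

-4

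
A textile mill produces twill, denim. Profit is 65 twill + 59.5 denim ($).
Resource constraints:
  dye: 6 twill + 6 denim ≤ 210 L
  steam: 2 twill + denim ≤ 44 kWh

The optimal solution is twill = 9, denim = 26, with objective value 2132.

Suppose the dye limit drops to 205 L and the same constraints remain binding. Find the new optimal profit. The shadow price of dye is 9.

Δb = -5, so new z* = 2132 + (9)·(-5) = 2132 − 45 = 2087.

2087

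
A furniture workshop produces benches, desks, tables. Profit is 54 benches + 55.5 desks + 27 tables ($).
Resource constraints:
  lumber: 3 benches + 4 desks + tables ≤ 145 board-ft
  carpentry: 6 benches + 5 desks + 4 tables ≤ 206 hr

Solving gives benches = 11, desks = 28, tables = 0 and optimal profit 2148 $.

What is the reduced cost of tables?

-2

Both lumber and carpentry are binding at x*.
The binding rows give the dual system: 3·y_lumber + 6·y_carpentry = 54 and 4·y_lumber + 5·y_carpentry = 55.5.
→ y_lumber = 7 and y_carpentry = 5.5.
Reduced cost of tables: c₃ − yᵀa₃ = 27 − (7·1 + 5.5·4) = 27 − 29 = -2.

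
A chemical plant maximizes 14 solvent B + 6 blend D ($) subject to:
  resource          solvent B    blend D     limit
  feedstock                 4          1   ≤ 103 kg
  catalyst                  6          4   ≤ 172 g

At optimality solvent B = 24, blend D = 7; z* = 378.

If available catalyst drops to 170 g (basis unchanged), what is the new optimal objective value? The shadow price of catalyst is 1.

376

Δb = -2, so new z* = 378 + (1)·(-2) = 378 − 2 = 376.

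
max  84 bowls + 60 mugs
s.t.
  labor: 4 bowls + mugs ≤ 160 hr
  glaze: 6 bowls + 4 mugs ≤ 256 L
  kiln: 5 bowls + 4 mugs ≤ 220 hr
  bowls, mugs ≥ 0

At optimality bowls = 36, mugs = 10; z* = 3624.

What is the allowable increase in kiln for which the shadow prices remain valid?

Binding constraints: glaze, kiln. The basis is B = [[6,4],[5,4]] with det 4.
Per unit increase in kiln, x* moves by d = (-1, 1.5).
The basis stays optimal until bowls reaches 0; allowable increase = 36 hr.

36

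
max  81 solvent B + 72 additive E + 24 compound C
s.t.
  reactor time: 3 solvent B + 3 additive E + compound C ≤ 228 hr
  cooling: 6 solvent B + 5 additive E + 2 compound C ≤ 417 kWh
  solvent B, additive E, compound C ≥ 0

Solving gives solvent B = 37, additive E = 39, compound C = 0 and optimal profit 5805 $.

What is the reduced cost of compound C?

-3

At the optimum: reactor time uses 228 of 228 (binding); cooling uses 417 of 417 (binding).
Dual feasibility on the basic columns requires 3·y_reactor time + 6·y_cooling = 81, 3·y_reactor time + 5·y_cooling = 72.
→ y_reactor time = 9 and y_cooling = 9.
Reduced cost of compound C: c₃ − yᵀa₃ = 24 − (9·1 + 9·2) = 24 − 27 = -3.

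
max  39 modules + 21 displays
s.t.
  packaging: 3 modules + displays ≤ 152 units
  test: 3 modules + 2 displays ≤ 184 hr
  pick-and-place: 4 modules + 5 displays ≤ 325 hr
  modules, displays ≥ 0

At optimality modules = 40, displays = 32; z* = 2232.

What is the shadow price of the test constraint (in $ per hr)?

8

Binding: packaging and test. Non-binding: pick-and-place (5 unused).
Slack constraints have shadow price 0 (complementary slackness).
From A_Bᵀ y = c: 3·y_packaging + 3·y_test = 39; 1·y_packaging + 2·y_test = 21.
→ y_packaging = 5 and y_test = 8.
Shadow price of test = 8.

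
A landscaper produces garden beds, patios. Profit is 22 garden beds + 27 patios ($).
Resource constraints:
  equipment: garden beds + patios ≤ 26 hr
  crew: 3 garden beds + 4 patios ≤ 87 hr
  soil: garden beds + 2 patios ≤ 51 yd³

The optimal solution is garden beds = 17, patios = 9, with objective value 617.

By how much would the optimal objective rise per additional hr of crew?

5

Check each constraint at x*: equipment 26/26 (tight); crew 87/87 (tight); soil 35/51 (slack 16).
Slack constraints have shadow price 0 (complementary slackness).
The binding rows give the dual system: 1·y_equipment + 3·y_crew = 22 and 1·y_equipment + 4·y_crew = 27.
This yields shadow prices y_equipment = 7, y_crew = 5.
Shadow price of crew = 5.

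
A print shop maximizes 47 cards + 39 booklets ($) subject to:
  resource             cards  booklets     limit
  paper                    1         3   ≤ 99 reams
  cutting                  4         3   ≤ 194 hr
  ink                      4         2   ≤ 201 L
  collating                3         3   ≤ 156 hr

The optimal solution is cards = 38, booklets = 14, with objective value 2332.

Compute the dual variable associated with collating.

5

Check each constraint at x*: paper 80/99 (slack 19); cutting 194/194 (tight); ink 180/201 (slack 21); collating 156/156 (tight).
Slack constraints have shadow price 0 (complementary slackness).
The binding rows give the dual system: 4·y_cutting + 3·y_collating = 47 and 3·y_cutting + 3·y_collating = 39.
This yields shadow prices y_cutting = 8, y_collating = 5.
Shadow price of collating = 5.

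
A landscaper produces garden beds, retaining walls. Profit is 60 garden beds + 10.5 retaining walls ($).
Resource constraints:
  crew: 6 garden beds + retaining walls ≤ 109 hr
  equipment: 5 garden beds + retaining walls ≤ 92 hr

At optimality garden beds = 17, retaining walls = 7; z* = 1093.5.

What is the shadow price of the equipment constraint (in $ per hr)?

3

At the optimum: crew uses 109 of 109 (binding); equipment uses 92 of 92 (binding).
From A_Bᵀ y = c: 6·y_crew + 5·y_equipment = 60; 1·y_crew + 1·y_equipment = 10.5.
This yields shadow prices y_crew = 7.5, y_equipment = 3.
Shadow price of equipment = 3.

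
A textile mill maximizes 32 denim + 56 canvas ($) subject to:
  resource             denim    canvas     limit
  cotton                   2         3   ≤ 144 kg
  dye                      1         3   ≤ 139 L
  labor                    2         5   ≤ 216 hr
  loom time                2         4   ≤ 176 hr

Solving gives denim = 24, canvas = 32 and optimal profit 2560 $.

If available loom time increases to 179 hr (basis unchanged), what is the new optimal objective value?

Check each constraint at x*: cotton 144/144 (tight); dye 120/139 (slack 19); labor 208/216 (slack 8); loom time 176/176 (tight).
By complementary slackness, y = 0 for the non-binding constraints.
Dual feasibility on the basic columns requires 2·y_cotton + 2·y_loom time = 32, 3·y_cotton + 4·y_loom time = 56.
→ y_cotton = 8 and y_loom time = 8.
Δz = y_loom time·Δb = 8 × (3) = 24, so new z* = 2560 + 24 = 2584.

2584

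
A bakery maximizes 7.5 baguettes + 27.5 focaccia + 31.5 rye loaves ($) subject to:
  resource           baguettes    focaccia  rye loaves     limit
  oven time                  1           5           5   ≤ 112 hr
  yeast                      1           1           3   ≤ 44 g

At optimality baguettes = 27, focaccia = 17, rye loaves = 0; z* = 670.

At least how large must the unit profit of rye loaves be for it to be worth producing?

At the optimum: oven time uses 112 of 112 (binding); yeast uses 44 of 44 (binding).
The binding rows give the dual system: 1·y_oven time + 1·y_yeast = 7.5 and 5·y_oven time + 1·y_yeast = 27.5.
This yields shadow prices y_oven time = 5, y_yeast = 2.5.
rye loaves enters the basis when its profit ≥ yᵀa₃ = 5·5 + 2.5·3 = 32.5.

32.5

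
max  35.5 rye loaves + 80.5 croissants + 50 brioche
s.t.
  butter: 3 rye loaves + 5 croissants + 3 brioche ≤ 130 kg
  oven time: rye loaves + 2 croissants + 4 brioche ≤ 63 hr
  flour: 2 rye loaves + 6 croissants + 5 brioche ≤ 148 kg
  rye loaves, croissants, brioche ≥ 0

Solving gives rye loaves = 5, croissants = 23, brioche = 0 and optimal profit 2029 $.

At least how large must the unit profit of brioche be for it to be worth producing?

Check each constraint at x*: butter 130/130 (tight); oven time 51/63 (slack 12); flour 148/148 (tight).
Since oven time is not tight, its dual is 0.
From A_Bᵀ y = c: 3·y_butter + 2·y_flour = 35.5; 5·y_butter + 6·y_flour = 80.5.
→ y_butter = 6.5 and y_flour = 8.
brioche enters the basis when its profit ≥ yᵀa₃ = 6.5·3 + 8·5 = 59.5.

59.5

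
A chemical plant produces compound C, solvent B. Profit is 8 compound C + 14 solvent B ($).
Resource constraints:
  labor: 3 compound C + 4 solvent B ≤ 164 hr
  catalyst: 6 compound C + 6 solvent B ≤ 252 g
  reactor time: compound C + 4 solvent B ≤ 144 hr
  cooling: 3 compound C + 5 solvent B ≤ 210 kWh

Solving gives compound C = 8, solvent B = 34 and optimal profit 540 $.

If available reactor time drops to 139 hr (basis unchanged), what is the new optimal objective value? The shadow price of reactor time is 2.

Δb = -5, so new z* = 540 + (2)·(-5) = 540 − 10 = 530.

530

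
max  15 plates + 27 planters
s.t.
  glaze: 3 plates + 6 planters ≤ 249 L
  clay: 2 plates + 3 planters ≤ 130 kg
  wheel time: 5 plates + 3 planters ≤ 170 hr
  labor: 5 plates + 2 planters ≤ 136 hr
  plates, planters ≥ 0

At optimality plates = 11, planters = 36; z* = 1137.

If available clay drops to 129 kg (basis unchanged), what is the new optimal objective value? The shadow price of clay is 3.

Δb = -1, so new z* = 1137 + (3)·(-1) = 1137 − 3 = 1134.

1134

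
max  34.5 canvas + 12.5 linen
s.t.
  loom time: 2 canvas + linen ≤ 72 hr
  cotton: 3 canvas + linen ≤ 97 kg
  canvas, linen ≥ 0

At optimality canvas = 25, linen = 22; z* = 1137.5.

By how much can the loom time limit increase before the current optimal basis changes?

Binding constraints: loom time, cotton. The basis is B = [[2,1],[3,1]] with det -1.
Per unit increase in loom time, x* moves by d = (-1, 3).
The basis stays optimal until canvas reaches 0; allowable increase = 25 hr.

25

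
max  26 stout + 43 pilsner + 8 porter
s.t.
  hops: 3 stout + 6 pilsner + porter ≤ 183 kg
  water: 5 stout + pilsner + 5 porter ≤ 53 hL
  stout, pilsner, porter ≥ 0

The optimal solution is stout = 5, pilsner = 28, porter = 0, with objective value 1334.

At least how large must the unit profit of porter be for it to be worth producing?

12

Both hops and water are binding at x*.
Dual feasibility on the basic columns requires 3·y_hops + 5·y_water = 26, 6·y_hops + 1·y_water = 43.
→ y_hops = 7 and y_water = 1.
porter enters the basis when its profit ≥ yᵀa₃ = 7·1 + 1·5 = 12.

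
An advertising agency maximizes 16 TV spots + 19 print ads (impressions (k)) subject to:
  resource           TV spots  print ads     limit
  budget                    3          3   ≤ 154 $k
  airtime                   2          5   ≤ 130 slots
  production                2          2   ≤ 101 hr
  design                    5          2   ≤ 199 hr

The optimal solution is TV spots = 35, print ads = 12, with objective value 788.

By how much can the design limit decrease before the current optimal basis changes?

147

Binding constraints: airtime, design. The basis is B = [[2,5],[5,2]] with det -21.
Per unit decrease in design, x* moves by d = (-0.2381, 0.0952).
The basis stays optimal until TV spots reaches 0; allowable decrease = 147 hr.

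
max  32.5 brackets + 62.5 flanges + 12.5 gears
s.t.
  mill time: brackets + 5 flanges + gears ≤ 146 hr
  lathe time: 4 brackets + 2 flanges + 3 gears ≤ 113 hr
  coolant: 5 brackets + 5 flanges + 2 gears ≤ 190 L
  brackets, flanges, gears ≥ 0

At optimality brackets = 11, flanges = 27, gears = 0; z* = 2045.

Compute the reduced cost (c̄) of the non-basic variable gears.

-5

Binding: mill time and coolant. Non-binding: lathe time (15 unused).
By complementary slackness, y = 0 for the non-binding constraint.
Dual feasibility on the basic columns requires 1·y_mill time + 5·y_coolant = 32.5, 5·y_mill time + 5·y_coolant = 62.5.
Solving: y_mill time = 7.5, y_coolant = 5.
Reduced cost of gears: c₃ − yᵀa₃ = 12.5 − (7.5·1 + 5·2) = 12.5 − 17.5 = -5.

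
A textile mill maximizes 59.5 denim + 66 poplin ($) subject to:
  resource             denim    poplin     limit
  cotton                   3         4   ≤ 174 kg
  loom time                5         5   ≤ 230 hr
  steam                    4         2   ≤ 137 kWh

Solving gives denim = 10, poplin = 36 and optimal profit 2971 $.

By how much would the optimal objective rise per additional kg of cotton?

6.5

Binding: cotton and loom time. Non-binding: steam (25 unused).
Slack constraints have shadow price 0 (complementary slackness).
The binding rows give the dual system: 3·y_cotton + 5·y_loom time = 59.5 and 4·y_cotton + 5·y_loom time = 66.
→ y_cotton = 6.5 and y_loom time = 8.
Shadow price of cotton = 6.5.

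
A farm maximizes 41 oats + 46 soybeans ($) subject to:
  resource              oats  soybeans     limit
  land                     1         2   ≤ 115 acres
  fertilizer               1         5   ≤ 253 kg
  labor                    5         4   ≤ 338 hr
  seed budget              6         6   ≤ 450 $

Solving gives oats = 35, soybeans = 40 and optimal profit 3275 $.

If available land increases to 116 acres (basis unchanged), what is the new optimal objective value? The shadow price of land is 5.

3280

Δb = 1, so new z* = 3275 + (5)·(1) = 3275 + 5 = 3280.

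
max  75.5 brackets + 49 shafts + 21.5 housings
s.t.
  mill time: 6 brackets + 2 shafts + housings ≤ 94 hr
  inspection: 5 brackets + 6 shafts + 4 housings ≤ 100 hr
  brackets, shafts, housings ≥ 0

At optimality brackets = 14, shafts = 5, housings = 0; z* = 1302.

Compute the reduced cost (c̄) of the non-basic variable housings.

-8.5

Check each constraint at x*: mill time 94/94 (tight); inspection 100/100 (tight).
From A_Bᵀ y = c: 6·y_mill time + 5·y_inspection = 75.5; 2·y_mill time + 6·y_inspection = 49.
→ y_mill time = 8 and y_inspection = 5.5.
Reduced cost of housings: c₃ − yᵀa₃ = 21.5 − (8·1 + 5.5·4) = 21.5 − 30 = -8.5.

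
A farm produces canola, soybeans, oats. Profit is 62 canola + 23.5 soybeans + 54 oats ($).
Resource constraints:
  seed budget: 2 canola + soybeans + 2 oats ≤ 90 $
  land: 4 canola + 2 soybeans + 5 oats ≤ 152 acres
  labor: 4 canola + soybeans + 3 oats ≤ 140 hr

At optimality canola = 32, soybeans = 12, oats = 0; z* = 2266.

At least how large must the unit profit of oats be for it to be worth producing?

At the optimum: seed budget uses 76 of 90 (slack = 14); land uses 152 of 152 (binding); labor uses 140 of 140 (binding).
Slack constraints have shadow price 0 (complementary slackness).
From A_Bᵀ y = c: 4·y_land + 4·y_labor = 62; 2·y_land + 1·y_labor = 23.5.
Solving: y_land = 8, y_labor = 7.5.
oats enters the basis when its profit ≥ yᵀa₃ = 8·5 + 7.5·3 = 62.5.

62.5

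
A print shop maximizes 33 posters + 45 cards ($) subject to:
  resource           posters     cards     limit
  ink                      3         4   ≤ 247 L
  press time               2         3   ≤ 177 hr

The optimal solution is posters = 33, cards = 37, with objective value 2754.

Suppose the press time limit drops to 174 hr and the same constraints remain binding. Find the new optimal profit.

2745

At the optimum: ink uses 247 of 247 (binding); press time uses 177 of 177 (binding).
The binding rows give the dual system: 3·y_ink + 2·y_press time = 33 and 4·y_ink + 3·y_press time = 45.
This yields shadow prices y_ink = 9, y_press time = 3.
Δz = y_press time·Δb = 3 × (-3) = -9, so new z* = 2754 − 9 = 2745.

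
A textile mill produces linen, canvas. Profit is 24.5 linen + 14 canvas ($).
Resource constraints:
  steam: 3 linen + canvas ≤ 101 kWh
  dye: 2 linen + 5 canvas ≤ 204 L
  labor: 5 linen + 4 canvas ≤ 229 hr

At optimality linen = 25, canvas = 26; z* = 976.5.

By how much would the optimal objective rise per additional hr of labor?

Binding: steam and labor. Non-binding: dye (24 unused).
By complementary slackness, y = 0 for the non-binding constraint.
The binding rows give the dual system: 3·y_steam + 5·y_labor = 24.5 and 1·y_steam + 4·y_labor = 14.
This yields shadow prices y_steam = 4, y_labor = 2.5.
Shadow price of labor = 2.5.

2.5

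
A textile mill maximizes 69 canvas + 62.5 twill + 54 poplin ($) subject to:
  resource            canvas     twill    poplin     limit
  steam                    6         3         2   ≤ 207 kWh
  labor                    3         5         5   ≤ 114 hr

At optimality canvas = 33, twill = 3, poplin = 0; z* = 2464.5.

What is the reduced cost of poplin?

-1

At the optimum: steam uses 207 of 207 (binding); labor uses 114 of 114 (binding).
From A_Bᵀ y = c: 6·y_steam + 3·y_labor = 69; 3·y_steam + 5·y_labor = 62.5.
Solving: y_steam = 7.5, y_labor = 8.
Reduced cost of poplin: c₃ − yᵀa₃ = 54 − (7.5·2 + 8·5) = 54 − 55 = -1.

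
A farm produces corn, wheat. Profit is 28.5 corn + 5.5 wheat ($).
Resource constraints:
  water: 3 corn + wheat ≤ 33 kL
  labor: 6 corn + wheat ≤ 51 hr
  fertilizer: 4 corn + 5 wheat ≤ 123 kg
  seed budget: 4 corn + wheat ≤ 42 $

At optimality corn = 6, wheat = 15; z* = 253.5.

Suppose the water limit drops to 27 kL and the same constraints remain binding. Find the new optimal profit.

Check each constraint at x*: water 33/33 (tight); labor 51/51 (tight); fertilizer 99/123 (slack 24); seed budget 39/42 (slack 3).
Since fertilizer, seed budget are not tight, their duals are 0.
Dual feasibility on the basic columns requires 3·y_water + 6·y_labor = 28.5, 1·y_water + 1·y_labor = 5.5.
Solving: y_water = 1.5, y_labor = 4.
Δz = y_water·Δb = 1.5 × (-6) = -9, so new z* = 253.5 − 9 = 244.5.

244.5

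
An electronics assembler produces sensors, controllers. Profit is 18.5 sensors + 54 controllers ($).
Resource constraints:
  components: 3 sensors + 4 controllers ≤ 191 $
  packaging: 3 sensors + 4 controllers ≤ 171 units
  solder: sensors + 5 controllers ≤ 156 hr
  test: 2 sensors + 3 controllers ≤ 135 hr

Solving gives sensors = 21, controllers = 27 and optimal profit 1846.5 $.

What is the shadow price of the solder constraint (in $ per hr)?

8

Check each constraint at x*: components 171/191 (slack 20); packaging 171/171 (tight); solder 156/156 (tight); test 123/135 (slack 12).
Slack constraints have shadow price 0 (complementary slackness).
From A_Bᵀ y = c: 3·y_packaging + 1·y_solder = 18.5; 4·y_packaging + 5·y_solder = 54.
→ y_packaging = 3.5 and y_solder = 8.
Shadow price of solder = 8.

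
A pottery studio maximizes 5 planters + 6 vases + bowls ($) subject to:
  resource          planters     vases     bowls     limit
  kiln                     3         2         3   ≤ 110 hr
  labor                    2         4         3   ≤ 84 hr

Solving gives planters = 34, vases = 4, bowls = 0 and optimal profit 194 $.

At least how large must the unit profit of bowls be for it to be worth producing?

At the optimum: kiln uses 110 of 110 (binding); labor uses 84 of 84 (binding).
Dual feasibility on the basic columns requires 3·y_kiln + 2·y_labor = 5, 2·y_kiln + 4·y_labor = 6.
This yields shadow prices y_kiln = 1, y_labor = 1.
bowls enters the basis when its profit ≥ yᵀa₃ = 1·3 + 1·3 = 6.

6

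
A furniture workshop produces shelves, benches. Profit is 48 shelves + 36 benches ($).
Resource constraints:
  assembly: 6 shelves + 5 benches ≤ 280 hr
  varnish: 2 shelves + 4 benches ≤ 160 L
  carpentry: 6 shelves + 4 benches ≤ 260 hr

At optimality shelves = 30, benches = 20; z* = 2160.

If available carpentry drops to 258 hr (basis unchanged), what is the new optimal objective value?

At the optimum: assembly uses 280 of 280 (binding); varnish uses 140 of 160 (slack = 20); carpentry uses 260 of 260 (binding).
By complementary slackness, y = 0 for the non-binding constraint.
The binding rows give the dual system: 6·y_assembly + 6·y_carpentry = 48 and 5·y_assembly + 4·y_carpentry = 36.
This yields shadow prices y_assembly = 4, y_carpentry = 4.
Δz = y_carpentry·Δb = 4 × (-2) = -8, so new z* = 2160 − 8 = 2152.

2152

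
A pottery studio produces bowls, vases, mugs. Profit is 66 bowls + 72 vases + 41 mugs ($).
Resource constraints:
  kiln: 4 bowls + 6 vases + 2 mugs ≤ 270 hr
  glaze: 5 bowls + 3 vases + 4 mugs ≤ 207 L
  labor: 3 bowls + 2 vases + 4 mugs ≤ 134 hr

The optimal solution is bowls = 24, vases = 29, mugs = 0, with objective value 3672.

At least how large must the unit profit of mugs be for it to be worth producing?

Binding: kiln and glaze. Non-binding: labor (4 unused).
By complementary slackness, y = 0 for the non-binding constraint.
The binding rows give the dual system: 4·y_kiln + 5·y_glaze = 66 and 6·y_kiln + 3·y_glaze = 72.
Solving: y_kiln = 9, y_glaze = 6.
mugs enters the basis when its profit ≥ yᵀa₃ = 9·2 + 6·4 = 42.

42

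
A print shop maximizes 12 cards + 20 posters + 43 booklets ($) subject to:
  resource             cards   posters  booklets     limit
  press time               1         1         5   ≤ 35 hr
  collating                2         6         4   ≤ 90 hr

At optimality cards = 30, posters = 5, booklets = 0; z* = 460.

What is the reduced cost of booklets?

-5

At the optimum: press time uses 35 of 35 (binding); collating uses 90 of 90 (binding).
The binding rows give the dual system: 1·y_press time + 2·y_collating = 12 and 1·y_press time + 6·y_collating = 20.
→ y_press time = 8 and y_collating = 2.
Reduced cost of booklets: c₃ − yᵀa₃ = 43 − (8·5 + 2·4) = 43 − 48 = -5.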